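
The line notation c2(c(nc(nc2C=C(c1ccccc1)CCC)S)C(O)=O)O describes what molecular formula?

C16H16N2O3S

Heavy atoms from the SMILES: 16 C, 2 N, 3 O, 1 S.
Implicit hydrogens by atom environment:
  5 × C (aromatic): 1 H each → 5
  5 × C (aromatic): no H
  2 × C: 2 H each → 4
  2 × C: no H
  2 × N (aromatic): no H
  2 × O: 1 H each → 2
  1 × C: 3 H
  1 × C: 1 H
  1 × O: no H
  1 × S: 1 H
  Total hydrogens = 16.
Molecular formula: C16H16N2O3S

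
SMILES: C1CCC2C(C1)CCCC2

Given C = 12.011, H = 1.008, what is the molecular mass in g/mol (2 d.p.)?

Molecular formula: C10H18.
M = 10×12.011 + 18×1.008 = 138.25 g/mol.

138.25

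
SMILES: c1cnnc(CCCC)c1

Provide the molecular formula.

Heavy atoms from the SMILES: 8 C, 2 N.
Implicit hydrogens by atom environment:
  3 × C: 2 H each → 6
  3 × C (aromatic): 1 H each → 3
  2 × N (aromatic): no H
  1 × C: 3 H
  1 × C (aromatic): no H
  Total hydrogens = 12.
Molecular formula: C8H12N2

C8H12N2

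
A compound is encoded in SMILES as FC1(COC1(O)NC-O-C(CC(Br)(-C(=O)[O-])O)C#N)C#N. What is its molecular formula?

Heavy atoms from the SMILES: 1 Br, 10 C, 1 F, 3 N, 6 O.
Implicit hydrogens by atom environment:
  6 × C: no H
  3 × C: 2 H each → 6
  3 × O: no H
  2 × N: no H
  2 × O: 1 H each → 2
  1 × Br: no H
  1 × C: 1 H
  1 × F: no H
  1 × N: 1 H
  1 × O (charge -1): no H
  Total hydrogens = 10.
Net charge -1.
Molecular formula: C10H10BrFN3O6-

C10H10BrFN3O6-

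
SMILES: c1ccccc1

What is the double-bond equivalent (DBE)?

Molecular formula from the SMILES: C6H6.
DoU = (2C + 2 + N − H − X)/2 = (2·6 + 2 + 0 − 6 − 0)/2 = 8/2 = 4.
(Structurally: 1 ring(s) + 3 π bond(s) = 4.)

4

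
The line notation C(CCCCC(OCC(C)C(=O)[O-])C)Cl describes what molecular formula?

C11H20ClO3-

Heavy atoms from the SMILES: 11 C, 1 Cl, 3 O.
Implicit hydrogens by atom environment:
  6 × C: 2 H each → 12
  2 × C: 3 H each → 6
  2 × C: 1 H each → 2
  2 × O: no H
  1 × C: no H
  1 × Cl: no H
  1 × O (charge -1): no H
  Total hydrogens = 20.
Net charge -1.
Molecular formula: C11H20ClO3-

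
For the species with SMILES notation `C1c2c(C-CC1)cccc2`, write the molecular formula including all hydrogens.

Heavy atoms from the SMILES: 10 C.
Implicit hydrogens by atom environment:
  4 × C: 2 H each → 8
  4 × C (aromatic): 1 H each → 4
  2 × C (aromatic): no H
  Total hydrogens = 12.
Molecular formula: C10H12

C10H12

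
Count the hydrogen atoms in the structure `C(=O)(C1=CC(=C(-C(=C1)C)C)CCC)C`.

18

Hydrogens are implicit in SMILES; fill each atom to its normal valence:
  4 × C: 3 H each → 12
  4 × C (aromatic): no H
  2 × C: 2 H each → 4
  2 × C (aromatic): 1 H each → 2
  1 × C: no H
  1 × O: no H
  Total hydrogens = 18.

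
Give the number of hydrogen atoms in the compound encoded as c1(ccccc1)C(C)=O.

Hydrogens are implicit in SMILES; fill each atom to its normal valence:
  5 × C (aromatic): 1 H each → 5
  1 × C: 3 H
  1 × C (aromatic): no H
  1 × C: no H
  1 × O: no H
  Total hydrogens = 8.

8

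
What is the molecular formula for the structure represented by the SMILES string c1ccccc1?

Heavy atoms from the SMILES: 6 C.
Implicit hydrogens by atom environment:
  6 × C (aromatic): 1 H each → 6
  Total hydrogens = 6.
Molecular formula: C6H6

C6H6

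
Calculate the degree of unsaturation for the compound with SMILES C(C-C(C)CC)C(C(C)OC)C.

Molecular formula from the SMILES: C11H24O.
DoU = (2C + 2 + N − H − X)/2 = (2·11 + 2 + 0 − 24 − 0)/2 = 0/2 = 0.
(Structurally: 0 ring(s) + 0 π bond(s) = 0.)

0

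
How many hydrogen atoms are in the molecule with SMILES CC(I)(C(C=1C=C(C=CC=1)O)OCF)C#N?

Hydrogens are implicit in SMILES; fill each atom to its normal valence:
  4 × C (aromatic): 1 H each → 4
  2 × C: no H
  2 × C (aromatic): no H
  1 × C: 3 H
  1 × C: 2 H
  1 × C: 1 H
  1 × F: no H
  1 × I: no H
  1 × N: no H
  1 × O: 1 H
  1 × O: no H
  Total hydrogens = 11.

11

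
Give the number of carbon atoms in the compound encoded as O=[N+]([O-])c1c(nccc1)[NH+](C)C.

The symbol for carbon appears 7 times in the SMILES. Lowercase c denotes aromatic carbon and counts toward C.

7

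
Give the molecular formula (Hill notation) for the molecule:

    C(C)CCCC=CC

C8H16

Heavy atoms from the SMILES: 8 C.
Implicit hydrogens by atom environment:
  4 × C: 2 H each → 8
  2 × C: 3 H each → 6
  2 × C: 1 H each → 2
  Total hydrogens = 16.
Molecular formula: C8H16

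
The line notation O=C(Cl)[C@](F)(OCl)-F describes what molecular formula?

C2Cl2F2O2

Heavy atoms from the SMILES: 2 C, 2 Cl, 2 F, 2 O.
Implicit hydrogens by atom environment:
  2 × C: no H
  2 × Cl: no H
  2 × F: no H
  2 × O: no H
  Total hydrogens = 0.
Molecular formula: C2Cl2F2O2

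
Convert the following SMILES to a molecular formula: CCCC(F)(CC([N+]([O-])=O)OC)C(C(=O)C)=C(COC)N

Heavy atoms from the SMILES: 13 C, 1 F, 2 N, 5 O.
Implicit hydrogens by atom environment:
  4 × C: 3 H each → 12
  4 × C: 2 H each → 8
  4 × C: no H
  4 × O: no H
  1 × C: 1 H
  1 × F: no H
  1 × N: 2 H
  1 × N (charge +1): no H
  1 × O (charge -1): no H
  Total hydrogens = 23.
Molecular formula: C13H23FN2O5

C13H23FN2O5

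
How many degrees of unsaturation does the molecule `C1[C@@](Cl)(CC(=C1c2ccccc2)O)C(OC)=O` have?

7

Molecular formula from the SMILES: C13H13ClO3.
DoU = (2C + 2 + N − H − X)/2 = (2·13 + 2 + 0 − 13 − 1)/2 = 14/2 = 7.
(Structurally: 2 ring(s) + 5 π bond(s) = 7.)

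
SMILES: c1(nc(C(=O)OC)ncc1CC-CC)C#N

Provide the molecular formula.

C11H13N3O2

Heavy atoms from the SMILES: 11 C, 3 N, 2 O.
Implicit hydrogens by atom environment:
  3 × C: 2 H each → 6
  3 × C (aromatic): no H
  2 × C: 3 H each → 6
  2 × C: no H
  2 × N (aromatic): no H
  2 × O: no H
  1 × C (aromatic): 1 H
  1 × N: no H
  Total hydrogens = 13.
Molecular formula: C11H13N3O2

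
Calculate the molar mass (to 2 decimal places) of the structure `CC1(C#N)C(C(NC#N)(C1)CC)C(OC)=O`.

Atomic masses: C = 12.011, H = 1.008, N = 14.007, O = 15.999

221.26

Molecular formula: C11H15N3O2.
M = 11×12.011 + 15×1.008 + 3×14.007 + 2×15.999 = 221.26 g/mol.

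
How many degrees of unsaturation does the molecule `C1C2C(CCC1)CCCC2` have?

2

Molecular formula from the SMILES: C10H18.
DoU = (2C + 2 + N − H − X)/2 = (2·10 + 2 + 0 − 18 − 0)/2 = 4/2 = 2.
(Structurally: 2 ring(s) + 0 π bond(s) = 2.)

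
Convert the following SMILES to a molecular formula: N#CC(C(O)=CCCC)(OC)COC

C10H17NO3

Heavy atoms from the SMILES: 10 C, 1 N, 3 O.
Implicit hydrogens by atom environment:
  3 × C: 3 H each → 9
  3 × C: 2 H each → 6
  3 × C: no H
  2 × O: no H
  1 × C: 1 H
  1 × N: no H
  1 × O: 1 H
  Total hydrogens = 17.
Molecular formula: C10H17NO3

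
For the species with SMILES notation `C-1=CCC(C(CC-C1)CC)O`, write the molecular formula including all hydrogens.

C10H18O

Heavy atoms from the SMILES: 10 C, 1 O.
Implicit hydrogens by atom environment:
  5 × C: 2 H each → 10
  4 × C: 1 H each → 4
  1 × C: 3 H
  1 × O: 1 H
  Total hydrogens = 18.
Molecular formula: C10H18O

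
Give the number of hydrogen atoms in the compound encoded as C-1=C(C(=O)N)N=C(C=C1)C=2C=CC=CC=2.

Hydrogens are implicit in SMILES; fill each atom to its normal valence:
  8 × C (aromatic): 1 H each → 8
  3 × C (aromatic): no H
  1 × C: no H
  1 × N: 2 H
  1 × N (aromatic): no H
  1 × O: no H
  Total hydrogens = 10.

10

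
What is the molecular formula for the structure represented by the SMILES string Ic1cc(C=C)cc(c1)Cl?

Heavy atoms from the SMILES: 8 C, 1 Cl, 1 I.
Implicit hydrogens by atom environment:
  3 × C (aromatic): 1 H each → 3
  3 × C (aromatic): no H
  1 × C: 2 H
  1 × C: 1 H
  1 × Cl: no H
  1 × I: no H
  Total hydrogens = 6.
Molecular formula: C8H6ClI

C8H6ClI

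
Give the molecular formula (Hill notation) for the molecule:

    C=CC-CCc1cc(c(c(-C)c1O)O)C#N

Heavy atoms from the SMILES: 13 C, 1 N, 2 O.
Implicit hydrogens by atom environment:
  5 × C (aromatic): no H
  4 × C: 2 H each → 8
  2 × O: 1 H each → 2
  1 × C: 3 H
  1 × C (aromatic): 1 H
  1 × C: 1 H
  1 × C: no H
  1 × N: no H
  Total hydrogens = 15.
Molecular formula: C13H15NO2

C13H15NO2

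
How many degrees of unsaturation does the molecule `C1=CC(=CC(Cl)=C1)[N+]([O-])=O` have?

Molecular formula from the SMILES: C6H4ClNO2.
DoU = (2C + 2 + N − H − X)/2 = (2·6 + 2 + 1 − 4 − 1)/2 = 10/2 = 5.
(Structurally: 1 ring(s) + 4 π bond(s) = 5.)

5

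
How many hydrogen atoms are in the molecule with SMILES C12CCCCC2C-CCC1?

18

Hydrogens are implicit in SMILES; fill each atom to its normal valence:
  8 × C: 2 H each → 16
  2 × C: 1 H each → 2
  Total hydrogens = 18.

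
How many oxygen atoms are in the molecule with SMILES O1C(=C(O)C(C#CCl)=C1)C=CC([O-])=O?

4

The symbol for oxygen appears 4 times in the SMILES.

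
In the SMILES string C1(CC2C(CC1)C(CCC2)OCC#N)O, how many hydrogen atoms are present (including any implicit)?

19

Hydrogens are implicit in SMILES; fill each atom to its normal valence:
  7 × C: 2 H each → 14
  4 × C: 1 H each → 4
  1 × C: no H
  1 × N: no H
  1 × O: 1 H
  1 × O: no H
  Total hydrogens = 19.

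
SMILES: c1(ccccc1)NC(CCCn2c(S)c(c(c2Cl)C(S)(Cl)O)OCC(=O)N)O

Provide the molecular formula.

Heavy atoms from the SMILES: 17 C, 2 Cl, 3 N, 4 O, 2 S.
Implicit hydrogens by atom environment:
  5 × C (aromatic): 1 H each → 5
  5 × C (aromatic): no H
  4 × C: 2 H each → 8
  2 × C: no H
  2 × Cl: no H
  2 × O: 1 H each → 2
  2 × O: no H
  2 × S: 1 H each → 2
  1 × C: 1 H
  1 × N: 2 H
  1 × N: 1 H
  1 × N (aromatic): no H
  Total hydrogens = 21.
Molecular formula: C17H21Cl2N3O4S2

C17H21Cl2N3O4S2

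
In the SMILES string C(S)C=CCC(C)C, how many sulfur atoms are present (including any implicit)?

1

The symbol for sulfur appears 1 time in the SMILES.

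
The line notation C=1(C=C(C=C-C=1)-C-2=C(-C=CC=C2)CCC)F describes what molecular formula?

Heavy atoms from the SMILES: 15 C, 1 F.
Implicit hydrogens by atom environment:
  8 × C (aromatic): 1 H each → 8
  4 × C (aromatic): no H
  2 × C: 2 H each → 4
  1 × C: 3 H
  1 × F: no H
  Total hydrogens = 15.
Molecular formula: C15H15F

C15H15F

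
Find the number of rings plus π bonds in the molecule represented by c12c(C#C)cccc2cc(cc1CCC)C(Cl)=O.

Molecular formula from the SMILES: C16H13ClO.
DoU = (2C + 2 + N − H − X)/2 = (2·16 + 2 + 0 − 13 − 1)/2 = 20/2 = 10.
(Structurally: 2 ring(s) + 8 π bond(s) = 10.)

10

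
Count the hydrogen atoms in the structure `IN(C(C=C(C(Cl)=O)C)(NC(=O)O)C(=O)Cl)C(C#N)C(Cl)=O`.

Hydrogens are implicit in SMILES; fill each atom to its normal valence:
  7 × C: no H
  4 × O: no H
  3 × Cl: no H
  2 × C: 1 H each → 2
  2 × N: no H
  1 × C: 3 H
  1 × I: no H
  1 × N: 1 H
  1 × O: 1 H
  Total hydrogens = 7.

7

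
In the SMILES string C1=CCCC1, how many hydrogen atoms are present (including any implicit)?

8

Hydrogens are implicit in SMILES; fill each atom to its normal valence:
  3 × C: 2 H each → 6
  2 × C: 1 H each → 2
  Total hydrogens = 8.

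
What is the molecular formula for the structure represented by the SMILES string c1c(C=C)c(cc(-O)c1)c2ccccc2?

Heavy atoms from the SMILES: 14 C, 1 O.
Implicit hydrogens by atom environment:
  8 × C (aromatic): 1 H each → 8
  4 × C (aromatic): no H
  1 × C: 2 H
  1 × C: 1 H
  1 × O: 1 H
  Total hydrogens = 12.
Molecular formula: C14H12O

C14H12O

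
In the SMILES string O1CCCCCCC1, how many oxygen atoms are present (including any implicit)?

1

The symbol for oxygen appears 1 time in the SMILES.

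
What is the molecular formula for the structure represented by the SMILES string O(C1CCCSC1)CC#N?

C7H11NOS

Heavy atoms from the SMILES: 7 C, 1 N, 1 O, 1 S.
Implicit hydrogens by atom environment:
  5 × C: 2 H each → 10
  1 × C: 1 H
  1 × C: no H
  1 × N: no H
  1 × O: no H
  1 × S: no H
  Total hydrogens = 11.
Molecular formula: C7H11NOS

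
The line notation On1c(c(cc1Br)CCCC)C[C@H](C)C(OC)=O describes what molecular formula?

Heavy atoms from the SMILES: 1 Br, 13 C, 1 N, 3 O.
Implicit hydrogens by atom environment:
  4 × C: 2 H each → 8
  3 × C: 3 H each → 9
  3 × C (aromatic): no H
  2 × O: no H
  1 × Br: no H
  1 × C (aromatic): 1 H
  1 × C: 1 H
  1 × C: no H
  1 × N (aromatic): no H
  1 × O: 1 H
  Total hydrogens = 20.
Molecular formula: C13H20BrNO3

C13H20BrNO3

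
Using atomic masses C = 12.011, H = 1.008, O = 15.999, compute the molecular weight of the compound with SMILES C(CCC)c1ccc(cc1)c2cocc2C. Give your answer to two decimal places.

214.31

Molecular formula: C15H18O.
M = 15×12.011 + 18×1.008 + 1×15.999 = 214.31 g/mol.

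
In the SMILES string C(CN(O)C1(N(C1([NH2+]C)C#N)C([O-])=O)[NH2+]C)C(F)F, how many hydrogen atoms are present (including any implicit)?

16

Hydrogens are implicit in SMILES; fill each atom to its normal valence:
  4 × C: no H
  3 × N: no H
  2 × C: 3 H each → 6
  2 × C: 2 H each → 4
  2 × F: no H
  2 × N (charge +1): 2 H each → 4
  1 × C: 1 H
  1 × O: 1 H
  1 × O: no H
  1 × O (charge -1): no H
  Total hydrogens = 16.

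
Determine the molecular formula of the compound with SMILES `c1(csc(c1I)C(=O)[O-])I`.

C5HI2O2S-

Heavy atoms from the SMILES: 5 C, 2 I, 2 O, 1 S.
Implicit hydrogens by atom environment:
  3 × C (aromatic): no H
  2 × I: no H
  1 × C (aromatic): 1 H
  1 × C: no H
  1 × O: no H
  1 × O (charge -1): no H
  1 × S (aromatic): no H
  Total hydrogens = 1.
Net charge -1.
Molecular formula: C5HI2O2S-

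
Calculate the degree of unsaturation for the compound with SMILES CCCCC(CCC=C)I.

Molecular formula from the SMILES: C9H17I.
DoU = (2C + 2 + N − H − X)/2 = (2·9 + 2 + 0 − 17 − 1)/2 = 2/2 = 1.
(Structurally: 0 ring(s) + 1 π bond(s) = 1.)

1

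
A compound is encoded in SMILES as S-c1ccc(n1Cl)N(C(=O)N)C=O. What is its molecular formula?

Heavy atoms from the SMILES: 6 C, 1 Cl, 3 N, 2 O, 1 S.
Implicit hydrogens by atom environment:
  2 × C (aromatic): 1 H each → 2
  2 × C (aromatic): no H
  2 × O: no H
  1 × C: 1 H
  1 × C: no H
  1 × Cl: no H
  1 × N: 2 H
  1 × N (aromatic): no H
  1 × N: no H
  1 × S: 1 H
  Total hydrogens = 6.
Molecular formula: C6H6ClN3O2S

C6H6ClN3O2S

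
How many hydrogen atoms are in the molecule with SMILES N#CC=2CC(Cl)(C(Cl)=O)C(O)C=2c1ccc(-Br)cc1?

Hydrogens are implicit in SMILES; fill each atom to its normal valence:
  5 × C: no H
  4 × C (aromatic): 1 H each → 4
  2 × C (aromatic): no H
  2 × Cl: no H
  1 × Br: no H
  1 × C: 2 H
  1 × C: 1 H
  1 × N: no H
  1 × O: 1 H
  1 × O: no H
  Total hydrogens = 8.

8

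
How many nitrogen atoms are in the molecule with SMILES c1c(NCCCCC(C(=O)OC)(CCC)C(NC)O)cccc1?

The symbol for nitrogen appears 2 times in the SMILES.

2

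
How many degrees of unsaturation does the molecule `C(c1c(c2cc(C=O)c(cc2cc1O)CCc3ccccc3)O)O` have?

Molecular formula from the SMILES: C20H18O4.
DoU = (2C + 2 + N − H − X)/2 = (2·20 + 2 + 0 − 18 − 0)/2 = 24/2 = 12.
(Structurally: 3 ring(s) + 9 π bond(s) = 12.)

12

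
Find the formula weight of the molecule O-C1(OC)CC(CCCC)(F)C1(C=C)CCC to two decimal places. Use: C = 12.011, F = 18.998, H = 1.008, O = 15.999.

Molecular formula: C14H25FO2.
M = 14×12.011 + 1×18.998 + 25×1.008 + 2×15.999 = 244.35 g/mol.

244.35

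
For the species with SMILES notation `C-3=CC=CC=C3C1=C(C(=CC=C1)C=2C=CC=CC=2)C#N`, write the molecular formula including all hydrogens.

C19H13N

Heavy atoms from the SMILES: 19 C, 1 N.
Implicit hydrogens by atom environment:
  13 × C (aromatic): 1 H each → 13
  5 × C (aromatic): no H
  1 × C: no H
  1 × N: no H
  Total hydrogens = 13.
Molecular formula: C19H13N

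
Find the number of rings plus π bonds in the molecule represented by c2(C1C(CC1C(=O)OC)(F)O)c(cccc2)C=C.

7

Molecular formula from the SMILES: C14H15FO3.
DoU = (2C + 2 + N − H − X)/2 = (2·14 + 2 + 0 − 15 − 1)/2 = 14/2 = 7.
(Structurally: 2 ring(s) + 5 π bond(s) = 7.)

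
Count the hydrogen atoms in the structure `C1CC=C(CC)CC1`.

Hydrogens are implicit in SMILES; fill each atom to its normal valence:
  5 × C: 2 H each → 10
  1 × C: 3 H
  1 × C: 1 H
  1 × C: no H
  Total hydrogens = 14.

14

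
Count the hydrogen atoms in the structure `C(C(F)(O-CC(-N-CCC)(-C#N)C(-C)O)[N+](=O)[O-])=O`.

Hydrogens are implicit in SMILES; fill each atom to its normal valence:
  3 × C: 2 H each → 6
  3 × C: no H
  3 × O: no H
  2 × C: 3 H each → 6
  2 × C: 1 H each → 2
  1 × F: no H
  1 × N: 1 H
  1 × N (charge +1): no H
  1 × N: no H
  1 × O: 1 H
  1 × O (charge -1): no H
  Total hydrogens = 16.

16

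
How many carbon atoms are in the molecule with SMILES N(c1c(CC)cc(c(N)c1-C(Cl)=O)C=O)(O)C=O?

The symbol for carbon appears 11 times in the SMILES. Lowercase c denotes aromatic carbon and counts toward C.

11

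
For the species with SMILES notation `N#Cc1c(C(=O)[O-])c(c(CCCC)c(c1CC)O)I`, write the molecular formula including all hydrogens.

C14H15INO3-

Heavy atoms from the SMILES: 14 C, 1 I, 1 N, 3 O.
Implicit hydrogens by atom environment:
  6 × C (aromatic): no H
  4 × C: 2 H each → 8
  2 × C: 3 H each → 6
  2 × C: no H
  1 × I: no H
  1 × N: no H
  1 × O: 1 H
  1 × O: no H
  1 × O (charge -1): no H
  Total hydrogens = 15.
Net charge -1.
Molecular formula: C14H15INO3-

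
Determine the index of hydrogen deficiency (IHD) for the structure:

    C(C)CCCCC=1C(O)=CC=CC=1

4

Molecular formula from the SMILES: C12H18O.
DoU = (2C + 2 + N − H − X)/2 = (2·12 + 2 + 0 − 18 − 0)/2 = 8/2 = 4.
(Structurally: 1 ring(s) + 3 π bond(s) = 4.)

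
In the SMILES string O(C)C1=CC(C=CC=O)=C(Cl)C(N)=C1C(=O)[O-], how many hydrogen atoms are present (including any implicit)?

Hydrogens are implicit in SMILES; fill each atom to its normal valence:
  5 × C (aromatic): no H
  3 × C: 1 H each → 3
  3 × O: no H
  1 × C: 3 H
  1 × C (aromatic): 1 H
  1 × C: no H
  1 × Cl: no H
  1 × N: 2 H
  1 × O (charge -1): no H
  Total hydrogens = 9.

9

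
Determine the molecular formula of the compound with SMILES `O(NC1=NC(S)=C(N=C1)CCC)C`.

C8H13N3OS

Heavy atoms from the SMILES: 8 C, 3 N, 1 O, 1 S.
Implicit hydrogens by atom environment:
  3 × C (aromatic): no H
  2 × C: 3 H each → 6
  2 × C: 2 H each → 4
  2 × N (aromatic): no H
  1 × C (aromatic): 1 H
  1 × N: 1 H
  1 × O: no H
  1 × S: 1 H
  Total hydrogens = 13.
Molecular formula: C8H13N3OS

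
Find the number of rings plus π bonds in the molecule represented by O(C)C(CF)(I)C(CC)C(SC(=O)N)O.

1

Molecular formula from the SMILES: C8H15FINO3S.
DoU = (2C + 2 + N − H − X)/2 = (2·8 + 2 + 1 − 15 − 2)/2 = 2/2 = 1.
(Structurally: 0 ring(s) + 1 π bond(s) = 1.)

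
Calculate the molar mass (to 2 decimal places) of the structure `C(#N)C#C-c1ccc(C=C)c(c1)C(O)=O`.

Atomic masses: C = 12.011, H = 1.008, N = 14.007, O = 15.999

197.19

Molecular formula: C12H7NO2.
M = 12×12.011 + 7×1.008 + 1×14.007 + 2×15.999 = 197.19 g/mol.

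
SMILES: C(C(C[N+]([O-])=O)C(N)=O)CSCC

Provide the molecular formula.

Heavy atoms from the SMILES: 7 C, 2 N, 3 O, 1 S.
Implicit hydrogens by atom environment:
  4 × C: 2 H each → 8
  2 × O: no H
  1 × C: 3 H
  1 × C: 1 H
  1 × C: no H
  1 × N: 2 H
  1 × N (charge +1): no H
  1 × O (charge -1): no H
  1 × S: no H
  Total hydrogens = 14.
Molecular formula: C7H14N2O3S

C7H14N2O3S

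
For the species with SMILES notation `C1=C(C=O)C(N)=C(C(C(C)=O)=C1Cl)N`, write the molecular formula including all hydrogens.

C9H9ClN2O2

Heavy atoms from the SMILES: 9 C, 1 Cl, 2 N, 2 O.
Implicit hydrogens by atom environment:
  5 × C (aromatic): no H
  2 × N: 2 H each → 4
  2 × O: no H
  1 × C: 3 H
  1 × C (aromatic): 1 H
  1 × C: 1 H
  1 × C: no H
  1 × Cl: no H
  Total hydrogens = 9.
Molecular formula: C9H9ClN2O2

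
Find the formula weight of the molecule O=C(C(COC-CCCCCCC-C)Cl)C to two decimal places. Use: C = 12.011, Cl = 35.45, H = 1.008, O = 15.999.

Molecular formula: C13H25ClO2.
M = 13×12.011 + 1×35.45 + 25×1.008 + 2×15.999 = 248.79 g/mol.

248.79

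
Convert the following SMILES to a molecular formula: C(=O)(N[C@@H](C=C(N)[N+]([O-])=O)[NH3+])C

Heavy atoms from the SMILES: 5 C, 4 N, 3 O.
Implicit hydrogens by atom environment:
  2 × C: 1 H each → 2
  2 × C: no H
  2 × O: no H
  1 × C: 3 H
  1 × N (charge +1): 3 H
  1 × N: 2 H
  1 × N: 1 H
  1 × N (charge +1): no H
  1 × O (charge -1): no H
  Total hydrogens = 11.
Net charge +1.
Molecular formula: C5H11N4O3+

C5H11N4O3+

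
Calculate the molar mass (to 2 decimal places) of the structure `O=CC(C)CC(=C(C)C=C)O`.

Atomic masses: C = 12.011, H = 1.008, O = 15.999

154.21

Molecular formula: C9H14O2.
M = 9×12.011 + 14×1.008 + 2×15.999 = 154.21 g/mol.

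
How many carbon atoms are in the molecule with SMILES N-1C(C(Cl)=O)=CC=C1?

The symbol for carbon appears 5 times in the SMILES. (Cl is a single chlorine, not C + l.)

5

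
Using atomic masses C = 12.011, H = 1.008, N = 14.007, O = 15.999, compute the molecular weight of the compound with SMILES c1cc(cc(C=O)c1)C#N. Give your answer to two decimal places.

Molecular formula: C8H5NO.
M = 8×12.011 + 5×1.008 + 1×14.007 + 1×15.999 = 131.13 g/mol.

131.13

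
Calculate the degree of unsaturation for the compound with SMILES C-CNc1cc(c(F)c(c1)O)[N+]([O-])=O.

Molecular formula from the SMILES: C8H9FN2O3.
DoU = (2C + 2 + N − H − X)/2 = (2·8 + 2 + 2 − 9 − 1)/2 = 10/2 = 5.
(Structurally: 1 ring(s) + 4 π bond(s) = 5.)

5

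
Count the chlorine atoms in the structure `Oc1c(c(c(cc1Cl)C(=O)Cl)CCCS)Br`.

The symbol for chlorine appears 2 times in the SMILES.

2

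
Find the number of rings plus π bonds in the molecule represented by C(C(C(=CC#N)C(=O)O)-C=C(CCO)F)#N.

7

Molecular formula from the SMILES: C10H9FN2O3.
DoU = (2C + 2 + N − H − X)/2 = (2·10 + 2 + 2 − 9 − 1)/2 = 14/2 = 7.
(Structurally: 0 ring(s) + 7 π bond(s) = 7.)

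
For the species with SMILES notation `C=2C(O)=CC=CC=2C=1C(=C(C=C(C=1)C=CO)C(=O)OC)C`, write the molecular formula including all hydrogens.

Heavy atoms from the SMILES: 17 C, 4 O.
Implicit hydrogens by atom environment:
  6 × C (aromatic): 1 H each → 6
  6 × C (aromatic): no H
  2 × C: 3 H each → 6
  2 × C: 1 H each → 2
  2 × O: 1 H each → 2
  2 × O: no H
  1 × C: no H
  Total hydrogens = 16.
Molecular formula: C17H16O4

C17H16O4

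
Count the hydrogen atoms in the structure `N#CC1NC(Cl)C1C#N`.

Hydrogens are implicit in SMILES; fill each atom to its normal valence:
  3 × C: 1 H each → 3
  2 × C: no H
  2 × N: no H
  1 × Cl: no H
  1 × N: 1 H
  Total hydrogens = 4.

4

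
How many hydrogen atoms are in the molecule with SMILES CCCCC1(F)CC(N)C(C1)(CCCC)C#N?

25

Hydrogens are implicit in SMILES; fill each atom to its normal valence:
  8 × C: 2 H each → 16
  3 × C: no H
  2 × C: 3 H each → 6
  1 × C: 1 H
  1 × F: no H
  1 × N: 2 H
  1 × N: no H
  Total hydrogens = 25.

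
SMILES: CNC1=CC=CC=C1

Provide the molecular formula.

Heavy atoms from the SMILES: 7 C, 1 N.
Implicit hydrogens by atom environment:
  5 × C (aromatic): 1 H each → 5
  1 × C: 3 H
  1 × C (aromatic): no H
  1 × N: 1 H
  Total hydrogens = 9.
Molecular formula: C7H9N

C7H9N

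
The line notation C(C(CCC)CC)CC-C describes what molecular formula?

C10H22

Heavy atoms from the SMILES: 10 C.
Implicit hydrogens by atom environment:
  6 × C: 2 H each → 12
  3 × C: 3 H each → 9
  1 × C: 1 H
  Total hydrogens = 22.
Molecular formula: C10H22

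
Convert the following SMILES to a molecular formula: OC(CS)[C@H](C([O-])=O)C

C5H9O3S-

Heavy atoms from the SMILES: 5 C, 3 O, 1 S.
Implicit hydrogens by atom environment:
  2 × C: 1 H each → 2
  1 × C: 3 H
  1 × C: 2 H
  1 × C: no H
  1 × O: 1 H
  1 × O: no H
  1 × O (charge -1): no H
  1 × S: 1 H
  Total hydrogens = 9.
Net charge -1.
Molecular formula: C5H9O3S-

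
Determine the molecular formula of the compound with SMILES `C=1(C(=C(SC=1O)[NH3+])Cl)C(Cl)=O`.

Heavy atoms from the SMILES: 5 C, 2 Cl, 1 N, 2 O, 1 S.
Implicit hydrogens by atom environment:
  4 × C (aromatic): no H
  2 × Cl: no H
  1 × C: no H
  1 × N (charge +1): 3 H
  1 × O: 1 H
  1 × O: no H
  1 × S (aromatic): no H
  Total hydrogens = 4.
Net charge +1.
Molecular formula: C5H4Cl2NO2S+

C5H4Cl2NO2S+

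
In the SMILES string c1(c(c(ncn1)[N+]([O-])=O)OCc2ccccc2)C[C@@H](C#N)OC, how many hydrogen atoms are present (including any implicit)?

14

Hydrogens are implicit in SMILES; fill each atom to its normal valence:
  6 × C (aromatic): 1 H each → 6
  4 × C (aromatic): no H
  3 × O: no H
  2 × C: 2 H each → 4
  2 × N (aromatic): no H
  1 × C: 3 H
  1 × C: 1 H
  1 × C: no H
  1 × N (charge +1): no H
  1 × N: no H
  1 × O (charge -1): no H
  Total hydrogens = 14.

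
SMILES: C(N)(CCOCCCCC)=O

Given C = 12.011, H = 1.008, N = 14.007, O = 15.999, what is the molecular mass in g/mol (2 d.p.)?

159.23

Molecular formula: C8H17NO2.
M = 8×12.011 + 17×1.008 + 1×14.007 + 2×15.999 = 159.23 g/mol.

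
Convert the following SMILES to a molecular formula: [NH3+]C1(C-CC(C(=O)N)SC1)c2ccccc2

Heavy atoms from the SMILES: 12 C, 2 N, 1 O, 1 S.
Implicit hydrogens by atom environment:
  5 × C (aromatic): 1 H each → 5
  3 × C: 2 H each → 6
  2 × C: no H
  1 × C: 1 H
  1 × C (aromatic): no H
  1 × N (charge +1): 3 H
  1 × N: 2 H
  1 × O: no H
  1 × S: no H
  Total hydrogens = 17.
Net charge +1.
Molecular formula: C12H17N2OS+

C12H17N2OS+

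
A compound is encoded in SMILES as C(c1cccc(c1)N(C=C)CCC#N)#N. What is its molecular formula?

C12H11N3

Heavy atoms from the SMILES: 12 C, 3 N.
Implicit hydrogens by atom environment:
  4 × C (aromatic): 1 H each → 4
  3 × C: 2 H each → 6
  3 × N: no H
  2 × C (aromatic): no H
  2 × C: no H
  1 × C: 1 H
  Total hydrogens = 11.
Molecular formula: C12H11N3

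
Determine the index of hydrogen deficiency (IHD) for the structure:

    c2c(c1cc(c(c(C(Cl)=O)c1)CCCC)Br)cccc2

Molecular formula from the SMILES: C17H16BrClO.
DoU = (2C + 2 + N − H − X)/2 = (2·17 + 2 + 0 − 16 − 2)/2 = 18/2 = 9.
(Structurally: 2 ring(s) + 7 π bond(s) = 9.)

9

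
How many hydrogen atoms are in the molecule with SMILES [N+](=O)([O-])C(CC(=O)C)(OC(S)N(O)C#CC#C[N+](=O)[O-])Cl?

8

Hydrogens are implicit in SMILES; fill each atom to its normal valence:
  6 × C: no H
  4 × O: no H
  2 × N (charge +1): no H
  2 × O (charge -1): no H
  1 × C: 3 H
  1 × C: 2 H
  1 × C: 1 H
  1 × Cl: no H
  1 × N: no H
  1 × O: 1 H
  1 × S: 1 H
  Total hydrogens = 8.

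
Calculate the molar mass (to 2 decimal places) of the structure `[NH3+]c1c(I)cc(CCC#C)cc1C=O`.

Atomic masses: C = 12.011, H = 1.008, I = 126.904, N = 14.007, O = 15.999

Molecular formula: C11H11INO+.
M = 11×12.011 + 11×1.008 + 1×126.904 + 1×14.007 + 1×15.999 = 300.12 g/mol.

300.12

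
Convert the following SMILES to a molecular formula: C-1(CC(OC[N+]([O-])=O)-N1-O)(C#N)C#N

C6H6N4O4

Heavy atoms from the SMILES: 6 C, 4 N, 4 O.
Implicit hydrogens by atom environment:
  3 × C: no H
  3 × N: no H
  2 × C: 2 H each → 4
  2 × O: no H
  1 × C: 1 H
  1 × N (charge +1): no H
  1 × O: 1 H
  1 × O (charge -1): no H
  Total hydrogens = 6.
Molecular formula: C6H6N4O4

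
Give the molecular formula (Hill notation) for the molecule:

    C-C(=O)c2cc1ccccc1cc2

C12H10O

Heavy atoms from the SMILES: 12 C, 1 O.
Implicit hydrogens by atom environment:
  7 × C (aromatic): 1 H each → 7
  3 × C (aromatic): no H
  1 × C: 3 H
  1 × C: no H
  1 × O: no H
  Total hydrogens = 10.
Molecular formula: C12H10O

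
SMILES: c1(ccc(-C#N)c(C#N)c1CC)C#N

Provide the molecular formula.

Heavy atoms from the SMILES: 11 C, 3 N.
Implicit hydrogens by atom environment:
  4 × C (aromatic): no H
  3 × C: no H
  3 × N: no H
  2 × C (aromatic): 1 H each → 2
  1 × C: 3 H
  1 × C: 2 H
  Total hydrogens = 7.
Molecular formula: C11H7N3

C11H7N3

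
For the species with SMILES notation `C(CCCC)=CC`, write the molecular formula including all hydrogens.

Heavy atoms from the SMILES: 7 C.
Implicit hydrogens by atom environment:
  3 × C: 2 H each → 6
  2 × C: 3 H each → 6
  2 × C: 1 H each → 2
  Total hydrogens = 14.
Molecular formula: C7H14

C7H14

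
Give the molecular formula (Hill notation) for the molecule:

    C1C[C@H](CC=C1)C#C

C8H10

Heavy atoms from the SMILES: 8 C.
Implicit hydrogens by atom environment:
  4 × C: 1 H each → 4
  3 × C: 2 H each → 6
  1 × C: no H
  Total hydrogens = 10.
Molecular formula: C8H10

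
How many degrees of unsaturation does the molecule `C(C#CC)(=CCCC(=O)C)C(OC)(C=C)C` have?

5

Molecular formula from the SMILES: C14H20O2.
DoU = (2C + 2 + N − H − X)/2 = (2·14 + 2 + 0 − 20 − 0)/2 = 10/2 = 5.
(Structurally: 0 ring(s) + 5 π bond(s) = 5.)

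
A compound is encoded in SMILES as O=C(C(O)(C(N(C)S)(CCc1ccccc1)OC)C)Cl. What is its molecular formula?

C14H20ClNO3S

Heavy atoms from the SMILES: 14 C, 1 Cl, 1 N, 3 O, 1 S.
Implicit hydrogens by atom environment:
  5 × C (aromatic): 1 H each → 5
  3 × C: 3 H each → 9
  3 × C: no H
  2 × C: 2 H each → 4
  2 × O: no H
  1 × C (aromatic): no H
  1 × Cl: no H
  1 × N: no H
  1 × O: 1 H
  1 × S: 1 H
  Total hydrogens = 20.
Molecular formula: C14H20ClNO3S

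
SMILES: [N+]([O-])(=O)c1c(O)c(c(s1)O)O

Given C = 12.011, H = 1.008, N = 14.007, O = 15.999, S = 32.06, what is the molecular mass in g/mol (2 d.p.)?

Molecular formula: C4H3NO5S.
M = 4×12.011 + 3×1.008 + 1×14.007 + 5×15.999 + 1×32.06 = 177.13 g/mol.

177.13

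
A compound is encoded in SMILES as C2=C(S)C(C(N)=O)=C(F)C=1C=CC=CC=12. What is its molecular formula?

C11H8FNOS

Heavy atoms from the SMILES: 11 C, 1 F, 1 N, 1 O, 1 S.
Implicit hydrogens by atom environment:
  5 × C (aromatic): 1 H each → 5
  5 × C (aromatic): no H
  1 × C: no H
  1 × F: no H
  1 × N: 2 H
  1 × O: no H
  1 × S: 1 H
  Total hydrogens = 8.
Molecular formula: C11H8FNOS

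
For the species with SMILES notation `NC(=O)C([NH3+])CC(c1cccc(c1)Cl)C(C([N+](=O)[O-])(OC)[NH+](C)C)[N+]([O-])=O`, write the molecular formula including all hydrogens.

Heavy atoms from the SMILES: 15 C, 1 Cl, 5 N, 6 O.
Implicit hydrogens by atom environment:
  4 × C (aromatic): 1 H each → 4
  4 × O: no H
  3 × C: 3 H each → 9
  3 × C: 1 H each → 3
  2 × C: no H
  2 × C (aromatic): no H
  2 × N (charge +1): no H
  2 × O (charge -1): no H
  1 × C: 2 H
  1 × Cl: no H
  1 × N (charge +1): 3 H
  1 × N: 2 H
  1 × N (charge +1): 1 H
  Total hydrogens = 24.
Net charge +2.
Molecular formula: [C15H24ClN5O6]2+

[C15H24ClN5O6]2+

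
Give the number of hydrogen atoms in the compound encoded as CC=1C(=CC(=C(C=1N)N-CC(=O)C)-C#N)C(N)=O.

Hydrogens are implicit in SMILES; fill each atom to its normal valence:
  5 × C (aromatic): no H
  3 × C: no H
  2 × C: 3 H each → 6
  2 × N: 2 H each → 4
  2 × O: no H
  1 × C: 2 H
  1 × C (aromatic): 1 H
  1 × N: 1 H
  1 × N: no H
  Total hydrogens = 14.

14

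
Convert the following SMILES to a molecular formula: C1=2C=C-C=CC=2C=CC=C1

C10H8

Heavy atoms from the SMILES: 10 C.
Implicit hydrogens by atom environment:
  8 × C (aromatic): 1 H each → 8
  2 × C (aromatic): no H
  Total hydrogens = 8.
Molecular formula: C10H8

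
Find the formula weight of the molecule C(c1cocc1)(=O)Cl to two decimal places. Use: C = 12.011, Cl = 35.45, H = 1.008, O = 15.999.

130.53

Molecular formula: C5H3ClO2.
M = 5×12.011 + 1×35.45 + 3×1.008 + 2×15.999 = 130.53 g/mol.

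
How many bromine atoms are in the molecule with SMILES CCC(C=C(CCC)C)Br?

The symbol for bromine appears 1 time in the SMILES.

1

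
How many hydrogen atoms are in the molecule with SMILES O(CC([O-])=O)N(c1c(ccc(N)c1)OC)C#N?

Hydrogens are implicit in SMILES; fill each atom to its normal valence:
  3 × C (aromatic): 1 H each → 3
  3 × C (aromatic): no H
  3 × O: no H
  2 × C: no H
  2 × N: no H
  1 × C: 3 H
  1 × C: 2 H
  1 × N: 2 H
  1 × O (charge -1): no H
  Total hydrogens = 10.

10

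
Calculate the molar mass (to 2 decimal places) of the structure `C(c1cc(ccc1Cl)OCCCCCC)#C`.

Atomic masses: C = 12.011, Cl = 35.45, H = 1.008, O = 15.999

Molecular formula: C14H17ClO.
M = 14×12.011 + 1×35.45 + 17×1.008 + 1×15.999 = 236.74 g/mol.

236.74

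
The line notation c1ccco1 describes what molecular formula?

C4H4O

Heavy atoms from the SMILES: 4 C, 1 O.
Implicit hydrogens by atom environment:
  4 × C (aromatic): 1 H each → 4
  1 × O (aromatic): no H
  Total hydrogens = 4.
Molecular formula: C4H4O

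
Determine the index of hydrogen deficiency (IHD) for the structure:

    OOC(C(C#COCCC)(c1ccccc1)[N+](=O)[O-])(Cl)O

7

Molecular formula from the SMILES: C13H14ClNO6.
DoU = (2C + 2 + N − H − X)/2 = (2·13 + 2 + 1 − 14 − 1)/2 = 14/2 = 7.
(Structurally: 1 ring(s) + 6 π bond(s) = 7.)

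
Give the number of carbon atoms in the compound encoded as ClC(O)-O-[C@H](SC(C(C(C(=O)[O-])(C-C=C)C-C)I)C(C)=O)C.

The symbol for carbon appears 14 times in the SMILES. (Cl is a single chlorine, not C + l.)

14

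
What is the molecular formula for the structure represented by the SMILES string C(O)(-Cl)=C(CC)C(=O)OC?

C6H9ClO3

Heavy atoms from the SMILES: 6 C, 1 Cl, 3 O.
Implicit hydrogens by atom environment:
  3 × C: no H
  2 × C: 3 H each → 6
  2 × O: no H
  1 × C: 2 H
  1 × Cl: no H
  1 × O: 1 H
  Total hydrogens = 9.
Molecular formula: C6H9ClO3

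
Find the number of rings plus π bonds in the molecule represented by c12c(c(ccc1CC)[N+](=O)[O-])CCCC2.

6

Molecular formula from the SMILES: C12H15NO2.
DoU = (2C + 2 + N − H − X)/2 = (2·12 + 2 + 1 − 15 − 0)/2 = 12/2 = 6.
(Structurally: 2 ring(s) + 4 π bond(s) = 6.)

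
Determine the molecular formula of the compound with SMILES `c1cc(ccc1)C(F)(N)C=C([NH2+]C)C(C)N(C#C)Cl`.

Heavy atoms from the SMILES: 14 C, 1 Cl, 1 F, 3 N.
Implicit hydrogens by atom environment:
  5 × C (aromatic): 1 H each → 5
  3 × C: 1 H each → 3
  3 × C: no H
  2 × C: 3 H each → 6
  1 × C (aromatic): no H
  1 × Cl: no H
  1 × F: no H
  1 × N (charge +1): 2 H
  1 × N: 2 H
  1 × N: no H
  Total hydrogens = 18.
Net charge +1.
Molecular formula: C14H18ClFN3+

C14H18ClFN3+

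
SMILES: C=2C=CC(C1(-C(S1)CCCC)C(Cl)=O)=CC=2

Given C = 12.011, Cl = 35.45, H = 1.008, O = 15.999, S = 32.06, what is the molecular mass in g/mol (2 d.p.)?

Molecular formula: C13H15ClOS.
M = 13×12.011 + 1×35.45 + 15×1.008 + 1×15.999 + 1×32.06 = 254.77 g/mol.

254.77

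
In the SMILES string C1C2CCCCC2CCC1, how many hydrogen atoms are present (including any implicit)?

Hydrogens are implicit in SMILES; fill each atom to its normal valence:
  8 × C: 2 H each → 16
  2 × C: 1 H each → 2
  Total hydrogens = 18.

18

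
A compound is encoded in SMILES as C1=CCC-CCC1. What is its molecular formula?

C7H12

Heavy atoms from the SMILES: 7 C.
Implicit hydrogens by atom environment:
  5 × C: 2 H each → 10
  2 × C: 1 H each → 2
  Total hydrogens = 12.
Molecular formula: C7H12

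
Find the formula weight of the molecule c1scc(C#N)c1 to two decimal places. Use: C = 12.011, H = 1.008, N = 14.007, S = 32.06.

109.15

Molecular formula: C5H3NS.
M = 5×12.011 + 3×1.008 + 1×14.007 + 1×32.06 = 109.15 g/mol.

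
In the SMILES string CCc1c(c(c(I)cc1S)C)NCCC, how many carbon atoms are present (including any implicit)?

12

The symbol for carbon appears 12 times in the SMILES. Lowercase c denotes aromatic carbon and counts toward C.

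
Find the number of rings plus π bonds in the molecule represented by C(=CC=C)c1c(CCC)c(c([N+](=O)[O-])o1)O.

6

Molecular formula from the SMILES: C11H13NO4.
DoU = (2C + 2 + N − H − X)/2 = (2·11 + 2 + 1 − 13 − 0)/2 = 12/2 = 6.
(Structurally: 1 ring(s) + 5 π bond(s) = 6.)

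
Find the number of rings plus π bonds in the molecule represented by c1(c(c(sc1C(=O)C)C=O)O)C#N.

7

Molecular formula from the SMILES: C8H5NO3S.
DoU = (2C + 2 + N − H − X)/2 = (2·8 + 2 + 1 − 5 − 0)/2 = 14/2 = 7.
(Structurally: 1 ring(s) + 6 π bond(s) = 7.)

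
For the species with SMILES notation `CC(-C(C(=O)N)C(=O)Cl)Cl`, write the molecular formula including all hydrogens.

C5H7Cl2NO2

Heavy atoms from the SMILES: 5 C, 2 Cl, 1 N, 2 O.
Implicit hydrogens by atom environment:
  2 × C: 1 H each → 2
  2 × C: no H
  2 × Cl: no H
  2 × O: no H
  1 × C: 3 H
  1 × N: 2 H
  Total hydrogens = 7.
Molecular formula: C5H7Cl2NO2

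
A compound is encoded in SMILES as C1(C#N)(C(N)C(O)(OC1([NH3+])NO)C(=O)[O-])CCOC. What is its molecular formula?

Heavy atoms from the SMILES: 9 C, 4 N, 6 O.
Implicit hydrogens by atom environment:
  5 × C: no H
  3 × O: no H
  2 × C: 2 H each → 4
  2 × O: 1 H each → 2
  1 × C: 3 H
  1 × C: 1 H
  1 × N (charge +1): 3 H
  1 × N: 2 H
  1 × N: 1 H
  1 × N: no H
  1 × O (charge -1): no H
  Total hydrogens = 16.
Molecular formula: C9H16N4O6

C9H16N4O6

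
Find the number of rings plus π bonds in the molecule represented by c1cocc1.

3

Molecular formula from the SMILES: C4H4O.
DoU = (2C + 2 + N − H − X)/2 = (2·4 + 2 + 0 − 4 − 0)/2 = 6/2 = 3.
(Structurally: 1 ring(s) + 2 π bond(s) = 3.)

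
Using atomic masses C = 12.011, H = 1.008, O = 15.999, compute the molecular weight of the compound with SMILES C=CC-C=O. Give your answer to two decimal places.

Molecular formula: C4H6O.
M = 4×12.011 + 6×1.008 + 1×15.999 = 70.09 g/mol.

70.09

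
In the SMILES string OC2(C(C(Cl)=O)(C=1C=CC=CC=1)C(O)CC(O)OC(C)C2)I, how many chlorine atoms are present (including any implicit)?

1

The symbol for chlorine appears 1 time in the SMILES.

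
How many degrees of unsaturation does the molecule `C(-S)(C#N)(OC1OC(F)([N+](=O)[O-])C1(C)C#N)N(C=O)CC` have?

Molecular formula from the SMILES: C10H11FN4O5S.
DoU = (2C + 2 + N − H − X)/2 = (2·10 + 2 + 4 − 11 − 1)/2 = 14/2 = 7.
(Structurally: 1 ring(s) + 6 π bond(s) = 7.)

7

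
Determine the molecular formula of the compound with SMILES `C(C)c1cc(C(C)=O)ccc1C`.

Heavy atoms from the SMILES: 11 C, 1 O.
Implicit hydrogens by atom environment:
  3 × C: 3 H each → 9
  3 × C (aromatic): 1 H each → 3
  3 × C (aromatic): no H
  1 × C: 2 H
  1 × C: no H
  1 × O: no H
  Total hydrogens = 14.
Molecular formula: C11H14O

C11H14O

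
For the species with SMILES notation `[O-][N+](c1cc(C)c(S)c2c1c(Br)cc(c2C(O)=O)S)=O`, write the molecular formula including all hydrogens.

Heavy atoms from the SMILES: 1 Br, 12 C, 1 N, 4 O, 2 S.
Implicit hydrogens by atom environment:
  8 × C (aromatic): no H
  2 × C (aromatic): 1 H each → 2
  2 × O: no H
  2 × S: 1 H each → 2
  1 × Br: no H
  1 × C: 3 H
  1 × C: no H
  1 × N (charge +1): no H
  1 × O: 1 H
  1 × O (charge -1): no H
  Total hydrogens = 8.
Molecular formula: C12H8BrNO4S2

C12H8BrNO4S2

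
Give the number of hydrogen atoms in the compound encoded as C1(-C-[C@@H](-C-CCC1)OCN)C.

19

Hydrogens are implicit in SMILES; fill each atom to its normal valence:
  6 × C: 2 H each → 12
  2 × C: 1 H each → 2
  1 × C: 3 H
  1 × N: 2 H
  1 × O: no H
  Total hydrogens = 19.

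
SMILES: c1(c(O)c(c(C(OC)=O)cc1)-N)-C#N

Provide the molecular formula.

C9H8N2O3

Heavy atoms from the SMILES: 9 C, 2 N, 3 O.
Implicit hydrogens by atom environment:
  4 × C (aromatic): no H
  2 × C (aromatic): 1 H each → 2
  2 × C: no H
  2 × O: no H
  1 × C: 3 H
  1 × N: 2 H
  1 × N: no H
  1 × O: 1 H
  Total hydrogens = 8.
Molecular formula: C9H8N2O3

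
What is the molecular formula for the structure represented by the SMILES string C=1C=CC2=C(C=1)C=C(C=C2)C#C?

C12H8

Heavy atoms from the SMILES: 12 C.
Implicit hydrogens by atom environment:
  7 × C (aromatic): 1 H each → 7
  3 × C (aromatic): no H
  1 × C: 1 H
  1 × C: no H
  Total hydrogens = 8.
Molecular formula: C12H8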